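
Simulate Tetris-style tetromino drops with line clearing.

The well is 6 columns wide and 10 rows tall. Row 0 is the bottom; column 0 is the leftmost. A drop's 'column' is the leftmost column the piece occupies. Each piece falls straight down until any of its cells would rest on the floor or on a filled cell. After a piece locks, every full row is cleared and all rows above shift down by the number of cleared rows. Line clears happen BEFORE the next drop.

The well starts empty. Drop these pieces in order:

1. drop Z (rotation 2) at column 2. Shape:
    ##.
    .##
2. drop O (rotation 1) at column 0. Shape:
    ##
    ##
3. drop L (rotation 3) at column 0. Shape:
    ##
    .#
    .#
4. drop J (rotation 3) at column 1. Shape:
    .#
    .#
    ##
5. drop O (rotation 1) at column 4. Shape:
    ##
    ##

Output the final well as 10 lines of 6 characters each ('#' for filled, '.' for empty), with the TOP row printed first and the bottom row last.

Answer: ......
......
......
..#...
..#...
.##...
##....
.#....
.#..##
##.##.

Derivation:
Drop 1: Z rot2 at col 2 lands with bottom-row=0; cleared 0 line(s) (total 0); column heights now [0 0 2 2 1 0], max=2
Drop 2: O rot1 at col 0 lands with bottom-row=0; cleared 0 line(s) (total 0); column heights now [2 2 2 2 1 0], max=2
Drop 3: L rot3 at col 0 lands with bottom-row=2; cleared 0 line(s) (total 0); column heights now [5 5 2 2 1 0], max=5
Drop 4: J rot3 at col 1 lands with bottom-row=5; cleared 0 line(s) (total 0); column heights now [5 6 8 2 1 0], max=8
Drop 5: O rot1 at col 4 lands with bottom-row=1; cleared 1 line(s) (total 1); column heights now [4 5 7 1 2 2], max=7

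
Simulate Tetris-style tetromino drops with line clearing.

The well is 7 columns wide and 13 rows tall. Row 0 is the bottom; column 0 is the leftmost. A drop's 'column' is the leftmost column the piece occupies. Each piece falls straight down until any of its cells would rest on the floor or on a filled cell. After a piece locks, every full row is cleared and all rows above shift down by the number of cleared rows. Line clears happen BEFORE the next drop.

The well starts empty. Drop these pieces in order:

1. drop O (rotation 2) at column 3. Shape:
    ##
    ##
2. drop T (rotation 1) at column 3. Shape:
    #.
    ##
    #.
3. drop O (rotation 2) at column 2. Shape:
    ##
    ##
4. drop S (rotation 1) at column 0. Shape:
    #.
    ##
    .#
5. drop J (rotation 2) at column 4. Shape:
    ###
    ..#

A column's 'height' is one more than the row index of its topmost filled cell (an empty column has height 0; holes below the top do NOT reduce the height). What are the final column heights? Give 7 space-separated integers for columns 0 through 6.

Answer: 3 2 7 7 5 5 5

Derivation:
Drop 1: O rot2 at col 3 lands with bottom-row=0; cleared 0 line(s) (total 0); column heights now [0 0 0 2 2 0 0], max=2
Drop 2: T rot1 at col 3 lands with bottom-row=2; cleared 0 line(s) (total 0); column heights now [0 0 0 5 4 0 0], max=5
Drop 3: O rot2 at col 2 lands with bottom-row=5; cleared 0 line(s) (total 0); column heights now [0 0 7 7 4 0 0], max=7
Drop 4: S rot1 at col 0 lands with bottom-row=0; cleared 0 line(s) (total 0); column heights now [3 2 7 7 4 0 0], max=7
Drop 5: J rot2 at col 4 lands with bottom-row=3; cleared 0 line(s) (total 0); column heights now [3 2 7 7 5 5 5], max=7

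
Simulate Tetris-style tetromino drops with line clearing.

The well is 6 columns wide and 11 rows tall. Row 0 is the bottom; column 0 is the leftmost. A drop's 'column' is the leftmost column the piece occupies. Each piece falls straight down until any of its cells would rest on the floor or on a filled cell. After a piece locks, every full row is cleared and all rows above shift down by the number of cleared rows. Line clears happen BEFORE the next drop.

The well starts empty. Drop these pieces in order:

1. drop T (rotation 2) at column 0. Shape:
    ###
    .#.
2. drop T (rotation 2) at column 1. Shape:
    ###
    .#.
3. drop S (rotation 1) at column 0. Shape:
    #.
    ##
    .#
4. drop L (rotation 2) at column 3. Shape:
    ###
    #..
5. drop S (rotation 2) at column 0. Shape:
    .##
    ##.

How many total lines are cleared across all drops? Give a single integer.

Drop 1: T rot2 at col 0 lands with bottom-row=0; cleared 0 line(s) (total 0); column heights now [2 2 2 0 0 0], max=2
Drop 2: T rot2 at col 1 lands with bottom-row=2; cleared 0 line(s) (total 0); column heights now [2 4 4 4 0 0], max=4
Drop 3: S rot1 at col 0 lands with bottom-row=4; cleared 0 line(s) (total 0); column heights now [7 6 4 4 0 0], max=7
Drop 4: L rot2 at col 3 lands with bottom-row=4; cleared 0 line(s) (total 0); column heights now [7 6 4 6 6 6], max=7
Drop 5: S rot2 at col 0 lands with bottom-row=7; cleared 0 line(s) (total 0); column heights now [8 9 9 6 6 6], max=9

Answer: 0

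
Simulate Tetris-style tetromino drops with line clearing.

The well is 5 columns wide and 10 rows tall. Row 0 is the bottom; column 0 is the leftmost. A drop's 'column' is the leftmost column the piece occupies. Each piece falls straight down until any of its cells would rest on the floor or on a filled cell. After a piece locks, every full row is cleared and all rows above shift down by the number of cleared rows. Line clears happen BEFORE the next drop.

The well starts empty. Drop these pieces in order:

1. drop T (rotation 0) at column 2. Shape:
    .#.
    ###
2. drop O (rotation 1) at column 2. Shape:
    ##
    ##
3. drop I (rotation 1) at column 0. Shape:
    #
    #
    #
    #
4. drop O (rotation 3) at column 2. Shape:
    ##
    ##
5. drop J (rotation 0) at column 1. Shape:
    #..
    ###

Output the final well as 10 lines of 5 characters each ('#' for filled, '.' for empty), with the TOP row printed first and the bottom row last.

Answer: .....
.....
.#...
.###.
..##.
..##.
#.##.
#.##.
#..#.
#.###

Derivation:
Drop 1: T rot0 at col 2 lands with bottom-row=0; cleared 0 line(s) (total 0); column heights now [0 0 1 2 1], max=2
Drop 2: O rot1 at col 2 lands with bottom-row=2; cleared 0 line(s) (total 0); column heights now [0 0 4 4 1], max=4
Drop 3: I rot1 at col 0 lands with bottom-row=0; cleared 0 line(s) (total 0); column heights now [4 0 4 4 1], max=4
Drop 4: O rot3 at col 2 lands with bottom-row=4; cleared 0 line(s) (total 0); column heights now [4 0 6 6 1], max=6
Drop 5: J rot0 at col 1 lands with bottom-row=6; cleared 0 line(s) (total 0); column heights now [4 8 7 7 1], max=8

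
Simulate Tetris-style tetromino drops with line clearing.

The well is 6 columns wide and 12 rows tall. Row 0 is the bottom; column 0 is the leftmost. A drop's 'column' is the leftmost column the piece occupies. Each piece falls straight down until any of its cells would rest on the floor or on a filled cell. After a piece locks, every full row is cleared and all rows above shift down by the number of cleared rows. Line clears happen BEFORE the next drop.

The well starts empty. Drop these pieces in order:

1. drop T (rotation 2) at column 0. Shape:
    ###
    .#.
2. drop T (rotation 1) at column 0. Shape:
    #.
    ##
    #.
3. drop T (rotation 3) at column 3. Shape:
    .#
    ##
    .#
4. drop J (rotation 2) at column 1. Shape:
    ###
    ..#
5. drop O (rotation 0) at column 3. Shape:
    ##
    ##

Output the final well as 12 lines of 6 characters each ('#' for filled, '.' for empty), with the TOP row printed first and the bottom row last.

Answer: ......
......
......
......
......
...##.
...##.
####..
##.#..
#...#.
#####.
.#..#.

Derivation:
Drop 1: T rot2 at col 0 lands with bottom-row=0; cleared 0 line(s) (total 0); column heights now [2 2 2 0 0 0], max=2
Drop 2: T rot1 at col 0 lands with bottom-row=2; cleared 0 line(s) (total 0); column heights now [5 4 2 0 0 0], max=5
Drop 3: T rot3 at col 3 lands with bottom-row=0; cleared 0 line(s) (total 0); column heights now [5 4 2 2 3 0], max=5
Drop 4: J rot2 at col 1 lands with bottom-row=3; cleared 0 line(s) (total 0); column heights now [5 5 5 5 3 0], max=5
Drop 5: O rot0 at col 3 lands with bottom-row=5; cleared 0 line(s) (total 0); column heights now [5 5 5 7 7 0], max=7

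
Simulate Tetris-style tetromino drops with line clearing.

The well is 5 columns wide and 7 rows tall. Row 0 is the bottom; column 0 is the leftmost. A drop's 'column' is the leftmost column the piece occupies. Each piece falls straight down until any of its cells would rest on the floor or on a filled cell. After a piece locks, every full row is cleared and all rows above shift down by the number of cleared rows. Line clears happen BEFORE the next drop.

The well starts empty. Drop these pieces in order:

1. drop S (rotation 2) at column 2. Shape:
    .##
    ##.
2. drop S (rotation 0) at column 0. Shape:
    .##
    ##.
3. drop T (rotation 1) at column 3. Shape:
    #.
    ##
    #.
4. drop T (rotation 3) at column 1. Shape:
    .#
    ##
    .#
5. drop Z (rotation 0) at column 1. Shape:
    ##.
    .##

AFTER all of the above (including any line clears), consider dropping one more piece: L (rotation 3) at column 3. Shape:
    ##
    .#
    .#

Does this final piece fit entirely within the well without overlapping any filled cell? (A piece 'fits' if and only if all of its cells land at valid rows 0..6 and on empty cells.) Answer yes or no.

Answer: yes

Derivation:
Drop 1: S rot2 at col 2 lands with bottom-row=0; cleared 0 line(s) (total 0); column heights now [0 0 1 2 2], max=2
Drop 2: S rot0 at col 0 lands with bottom-row=0; cleared 0 line(s) (total 0); column heights now [1 2 2 2 2], max=2
Drop 3: T rot1 at col 3 lands with bottom-row=2; cleared 0 line(s) (total 0); column heights now [1 2 2 5 4], max=5
Drop 4: T rot3 at col 1 lands with bottom-row=2; cleared 0 line(s) (total 0); column heights now [1 4 5 5 4], max=5
Drop 5: Z rot0 at col 1 lands with bottom-row=5; cleared 0 line(s) (total 0); column heights now [1 7 7 6 4], max=7
Test piece L rot3 at col 3 (width 2): heights before test = [1 7 7 6 4]; fits = True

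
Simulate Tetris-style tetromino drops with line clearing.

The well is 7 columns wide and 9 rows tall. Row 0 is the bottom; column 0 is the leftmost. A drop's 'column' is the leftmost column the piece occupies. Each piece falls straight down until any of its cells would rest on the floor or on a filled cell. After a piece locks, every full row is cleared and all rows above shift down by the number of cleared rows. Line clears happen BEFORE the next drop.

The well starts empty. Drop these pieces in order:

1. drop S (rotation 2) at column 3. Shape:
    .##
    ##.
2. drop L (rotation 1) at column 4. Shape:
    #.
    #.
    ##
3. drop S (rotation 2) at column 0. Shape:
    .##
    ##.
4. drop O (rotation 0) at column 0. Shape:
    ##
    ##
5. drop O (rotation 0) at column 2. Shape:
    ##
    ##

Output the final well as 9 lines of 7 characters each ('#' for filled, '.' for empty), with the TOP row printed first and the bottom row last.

Answer: .......
.......
.......
.......
....#..
#####..
######.
.##.##.
##.##..

Derivation:
Drop 1: S rot2 at col 3 lands with bottom-row=0; cleared 0 line(s) (total 0); column heights now [0 0 0 1 2 2 0], max=2
Drop 2: L rot1 at col 4 lands with bottom-row=2; cleared 0 line(s) (total 0); column heights now [0 0 0 1 5 3 0], max=5
Drop 3: S rot2 at col 0 lands with bottom-row=0; cleared 0 line(s) (total 0); column heights now [1 2 2 1 5 3 0], max=5
Drop 4: O rot0 at col 0 lands with bottom-row=2; cleared 0 line(s) (total 0); column heights now [4 4 2 1 5 3 0], max=5
Drop 5: O rot0 at col 2 lands with bottom-row=2; cleared 0 line(s) (total 0); column heights now [4 4 4 4 5 3 0], max=5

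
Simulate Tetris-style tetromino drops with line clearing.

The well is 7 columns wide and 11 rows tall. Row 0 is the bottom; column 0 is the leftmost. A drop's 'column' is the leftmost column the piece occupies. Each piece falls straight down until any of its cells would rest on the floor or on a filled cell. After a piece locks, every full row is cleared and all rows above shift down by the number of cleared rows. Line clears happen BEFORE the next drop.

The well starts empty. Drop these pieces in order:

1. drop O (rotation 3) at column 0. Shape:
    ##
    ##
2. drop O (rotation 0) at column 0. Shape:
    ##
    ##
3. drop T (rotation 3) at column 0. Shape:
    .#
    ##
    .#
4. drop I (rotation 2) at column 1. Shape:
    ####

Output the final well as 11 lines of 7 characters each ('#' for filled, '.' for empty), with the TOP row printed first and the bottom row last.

Drop 1: O rot3 at col 0 lands with bottom-row=0; cleared 0 line(s) (total 0); column heights now [2 2 0 0 0 0 0], max=2
Drop 2: O rot0 at col 0 lands with bottom-row=2; cleared 0 line(s) (total 0); column heights now [4 4 0 0 0 0 0], max=4
Drop 3: T rot3 at col 0 lands with bottom-row=4; cleared 0 line(s) (total 0); column heights now [6 7 0 0 0 0 0], max=7
Drop 4: I rot2 at col 1 lands with bottom-row=7; cleared 0 line(s) (total 0); column heights now [6 8 8 8 8 0 0], max=8

Answer: .......
.......
.......
.####..
.#.....
##.....
.#.....
##.....
##.....
##.....
##.....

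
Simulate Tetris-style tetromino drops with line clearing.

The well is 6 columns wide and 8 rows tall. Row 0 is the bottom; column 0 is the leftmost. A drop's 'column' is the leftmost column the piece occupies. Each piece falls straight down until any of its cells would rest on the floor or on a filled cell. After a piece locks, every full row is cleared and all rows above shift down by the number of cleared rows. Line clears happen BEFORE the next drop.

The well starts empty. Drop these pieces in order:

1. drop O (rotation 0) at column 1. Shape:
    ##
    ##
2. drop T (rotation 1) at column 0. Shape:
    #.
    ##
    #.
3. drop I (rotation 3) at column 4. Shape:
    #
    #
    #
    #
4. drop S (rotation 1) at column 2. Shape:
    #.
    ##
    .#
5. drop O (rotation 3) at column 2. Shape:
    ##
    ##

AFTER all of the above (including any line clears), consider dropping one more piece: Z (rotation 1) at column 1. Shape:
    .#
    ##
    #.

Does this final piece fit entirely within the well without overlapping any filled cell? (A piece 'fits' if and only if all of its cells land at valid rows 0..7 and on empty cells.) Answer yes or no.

Drop 1: O rot0 at col 1 lands with bottom-row=0; cleared 0 line(s) (total 0); column heights now [0 2 2 0 0 0], max=2
Drop 2: T rot1 at col 0 lands with bottom-row=1; cleared 0 line(s) (total 0); column heights now [4 3 2 0 0 0], max=4
Drop 3: I rot3 at col 4 lands with bottom-row=0; cleared 0 line(s) (total 0); column heights now [4 3 2 0 4 0], max=4
Drop 4: S rot1 at col 2 lands with bottom-row=1; cleared 0 line(s) (total 0); column heights now [4 3 4 3 4 0], max=4
Drop 5: O rot3 at col 2 lands with bottom-row=4; cleared 0 line(s) (total 0); column heights now [4 3 6 6 4 0], max=6
Test piece Z rot1 at col 1 (width 2): heights before test = [4 3 6 6 4 0]; fits = True

Answer: yes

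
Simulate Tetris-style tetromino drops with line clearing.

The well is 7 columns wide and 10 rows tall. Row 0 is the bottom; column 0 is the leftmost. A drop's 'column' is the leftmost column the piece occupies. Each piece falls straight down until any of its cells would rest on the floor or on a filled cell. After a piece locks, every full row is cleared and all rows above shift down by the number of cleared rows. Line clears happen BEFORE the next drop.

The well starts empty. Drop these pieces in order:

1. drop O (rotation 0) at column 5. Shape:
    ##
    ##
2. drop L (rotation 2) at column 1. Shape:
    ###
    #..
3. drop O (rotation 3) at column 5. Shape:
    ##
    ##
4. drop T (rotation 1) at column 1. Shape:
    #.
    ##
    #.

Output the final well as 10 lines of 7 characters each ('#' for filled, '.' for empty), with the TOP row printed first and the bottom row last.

Answer: .......
.......
.......
.......
.......
.#.....
.##..##
.#...##
.###.##
.#...##

Derivation:
Drop 1: O rot0 at col 5 lands with bottom-row=0; cleared 0 line(s) (total 0); column heights now [0 0 0 0 0 2 2], max=2
Drop 2: L rot2 at col 1 lands with bottom-row=0; cleared 0 line(s) (total 0); column heights now [0 2 2 2 0 2 2], max=2
Drop 3: O rot3 at col 5 lands with bottom-row=2; cleared 0 line(s) (total 0); column heights now [0 2 2 2 0 4 4], max=4
Drop 4: T rot1 at col 1 lands with bottom-row=2; cleared 0 line(s) (total 0); column heights now [0 5 4 2 0 4 4], max=5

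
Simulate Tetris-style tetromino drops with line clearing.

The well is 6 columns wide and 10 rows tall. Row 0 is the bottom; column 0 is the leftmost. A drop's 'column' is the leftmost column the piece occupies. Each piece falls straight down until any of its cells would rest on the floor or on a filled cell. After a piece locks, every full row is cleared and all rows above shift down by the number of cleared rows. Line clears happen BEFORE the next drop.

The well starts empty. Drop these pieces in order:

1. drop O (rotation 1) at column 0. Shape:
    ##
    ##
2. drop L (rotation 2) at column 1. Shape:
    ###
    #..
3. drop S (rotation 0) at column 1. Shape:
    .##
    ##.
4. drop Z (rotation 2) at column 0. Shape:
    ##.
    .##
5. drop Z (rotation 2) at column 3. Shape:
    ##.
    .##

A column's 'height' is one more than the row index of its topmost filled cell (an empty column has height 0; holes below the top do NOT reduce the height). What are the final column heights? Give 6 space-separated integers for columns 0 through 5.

Answer: 8 8 7 7 7 6

Derivation:
Drop 1: O rot1 at col 0 lands with bottom-row=0; cleared 0 line(s) (total 0); column heights now [2 2 0 0 0 0], max=2
Drop 2: L rot2 at col 1 lands with bottom-row=2; cleared 0 line(s) (total 0); column heights now [2 4 4 4 0 0], max=4
Drop 3: S rot0 at col 1 lands with bottom-row=4; cleared 0 line(s) (total 0); column heights now [2 5 6 6 0 0], max=6
Drop 4: Z rot2 at col 0 lands with bottom-row=6; cleared 0 line(s) (total 0); column heights now [8 8 7 6 0 0], max=8
Drop 5: Z rot2 at col 3 lands with bottom-row=5; cleared 0 line(s) (total 0); column heights now [8 8 7 7 7 6], max=8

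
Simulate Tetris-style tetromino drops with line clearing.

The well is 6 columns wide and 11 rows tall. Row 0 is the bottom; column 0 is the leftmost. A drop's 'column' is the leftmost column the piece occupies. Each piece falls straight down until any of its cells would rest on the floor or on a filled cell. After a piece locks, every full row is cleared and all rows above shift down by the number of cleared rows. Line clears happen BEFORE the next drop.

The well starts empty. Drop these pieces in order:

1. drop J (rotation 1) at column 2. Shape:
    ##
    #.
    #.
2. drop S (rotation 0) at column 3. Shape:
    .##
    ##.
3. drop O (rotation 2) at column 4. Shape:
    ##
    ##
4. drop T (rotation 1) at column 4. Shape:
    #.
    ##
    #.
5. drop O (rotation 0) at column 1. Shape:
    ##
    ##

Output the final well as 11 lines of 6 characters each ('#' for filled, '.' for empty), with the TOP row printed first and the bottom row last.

Answer: ......
....#.
....##
....#.
....##
....##
.##.##
.####.
..##..
..#...
..#...

Derivation:
Drop 1: J rot1 at col 2 lands with bottom-row=0; cleared 0 line(s) (total 0); column heights now [0 0 3 3 0 0], max=3
Drop 2: S rot0 at col 3 lands with bottom-row=3; cleared 0 line(s) (total 0); column heights now [0 0 3 4 5 5], max=5
Drop 3: O rot2 at col 4 lands with bottom-row=5; cleared 0 line(s) (total 0); column heights now [0 0 3 4 7 7], max=7
Drop 4: T rot1 at col 4 lands with bottom-row=7; cleared 0 line(s) (total 0); column heights now [0 0 3 4 10 9], max=10
Drop 5: O rot0 at col 1 lands with bottom-row=3; cleared 0 line(s) (total 0); column heights now [0 5 5 4 10 9], max=10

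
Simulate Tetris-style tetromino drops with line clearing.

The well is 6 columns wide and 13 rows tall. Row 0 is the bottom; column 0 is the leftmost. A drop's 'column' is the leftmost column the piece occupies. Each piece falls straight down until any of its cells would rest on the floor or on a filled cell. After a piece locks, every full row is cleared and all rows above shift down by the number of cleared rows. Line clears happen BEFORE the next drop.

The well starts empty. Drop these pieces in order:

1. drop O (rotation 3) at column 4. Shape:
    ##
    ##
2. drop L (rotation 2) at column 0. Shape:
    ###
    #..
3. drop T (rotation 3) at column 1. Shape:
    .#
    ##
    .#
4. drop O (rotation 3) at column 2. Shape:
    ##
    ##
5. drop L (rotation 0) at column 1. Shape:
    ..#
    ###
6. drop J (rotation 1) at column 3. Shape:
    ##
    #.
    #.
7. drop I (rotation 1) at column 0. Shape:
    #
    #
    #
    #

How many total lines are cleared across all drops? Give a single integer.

Drop 1: O rot3 at col 4 lands with bottom-row=0; cleared 0 line(s) (total 0); column heights now [0 0 0 0 2 2], max=2
Drop 2: L rot2 at col 0 lands with bottom-row=0; cleared 0 line(s) (total 0); column heights now [2 2 2 0 2 2], max=2
Drop 3: T rot3 at col 1 lands with bottom-row=2; cleared 0 line(s) (total 0); column heights now [2 4 5 0 2 2], max=5
Drop 4: O rot3 at col 2 lands with bottom-row=5; cleared 0 line(s) (total 0); column heights now [2 4 7 7 2 2], max=7
Drop 5: L rot0 at col 1 lands with bottom-row=7; cleared 0 line(s) (total 0); column heights now [2 8 8 9 2 2], max=9
Drop 6: J rot1 at col 3 lands with bottom-row=9; cleared 0 line(s) (total 0); column heights now [2 8 8 12 12 2], max=12
Drop 7: I rot1 at col 0 lands with bottom-row=2; cleared 0 line(s) (total 0); column heights now [6 8 8 12 12 2], max=12

Answer: 0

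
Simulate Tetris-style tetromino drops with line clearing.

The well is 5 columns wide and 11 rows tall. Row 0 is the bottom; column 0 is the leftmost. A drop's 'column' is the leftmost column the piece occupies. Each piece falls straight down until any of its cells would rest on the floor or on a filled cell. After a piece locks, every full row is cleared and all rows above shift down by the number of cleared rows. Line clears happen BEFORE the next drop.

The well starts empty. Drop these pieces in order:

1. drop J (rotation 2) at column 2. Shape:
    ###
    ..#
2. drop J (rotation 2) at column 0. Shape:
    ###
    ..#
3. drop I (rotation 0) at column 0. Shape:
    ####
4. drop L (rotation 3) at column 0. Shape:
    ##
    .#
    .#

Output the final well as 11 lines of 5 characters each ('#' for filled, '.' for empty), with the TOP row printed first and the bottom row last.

Answer: .....
.....
.....
##...
.#...
.#...
####.
###..
..#..
..###
....#

Derivation:
Drop 1: J rot2 at col 2 lands with bottom-row=0; cleared 0 line(s) (total 0); column heights now [0 0 2 2 2], max=2
Drop 2: J rot2 at col 0 lands with bottom-row=2; cleared 0 line(s) (total 0); column heights now [4 4 4 2 2], max=4
Drop 3: I rot0 at col 0 lands with bottom-row=4; cleared 0 line(s) (total 0); column heights now [5 5 5 5 2], max=5
Drop 4: L rot3 at col 0 lands with bottom-row=5; cleared 0 line(s) (total 0); column heights now [8 8 5 5 2], max=8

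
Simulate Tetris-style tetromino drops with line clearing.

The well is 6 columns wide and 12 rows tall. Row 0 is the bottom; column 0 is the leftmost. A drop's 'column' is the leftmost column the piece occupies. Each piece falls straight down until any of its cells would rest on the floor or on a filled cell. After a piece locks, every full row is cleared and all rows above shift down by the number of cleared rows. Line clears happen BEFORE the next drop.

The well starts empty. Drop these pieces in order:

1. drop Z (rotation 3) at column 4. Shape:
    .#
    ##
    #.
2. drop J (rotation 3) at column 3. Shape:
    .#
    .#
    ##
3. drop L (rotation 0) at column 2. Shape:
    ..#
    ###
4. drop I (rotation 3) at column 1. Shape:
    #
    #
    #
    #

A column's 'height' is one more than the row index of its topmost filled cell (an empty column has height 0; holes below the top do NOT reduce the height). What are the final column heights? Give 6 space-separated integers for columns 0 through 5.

Drop 1: Z rot3 at col 4 lands with bottom-row=0; cleared 0 line(s) (total 0); column heights now [0 0 0 0 2 3], max=3
Drop 2: J rot3 at col 3 lands with bottom-row=2; cleared 0 line(s) (total 0); column heights now [0 0 0 3 5 3], max=5
Drop 3: L rot0 at col 2 lands with bottom-row=5; cleared 0 line(s) (total 0); column heights now [0 0 6 6 7 3], max=7
Drop 4: I rot3 at col 1 lands with bottom-row=0; cleared 0 line(s) (total 0); column heights now [0 4 6 6 7 3], max=7

Answer: 0 4 6 6 7 3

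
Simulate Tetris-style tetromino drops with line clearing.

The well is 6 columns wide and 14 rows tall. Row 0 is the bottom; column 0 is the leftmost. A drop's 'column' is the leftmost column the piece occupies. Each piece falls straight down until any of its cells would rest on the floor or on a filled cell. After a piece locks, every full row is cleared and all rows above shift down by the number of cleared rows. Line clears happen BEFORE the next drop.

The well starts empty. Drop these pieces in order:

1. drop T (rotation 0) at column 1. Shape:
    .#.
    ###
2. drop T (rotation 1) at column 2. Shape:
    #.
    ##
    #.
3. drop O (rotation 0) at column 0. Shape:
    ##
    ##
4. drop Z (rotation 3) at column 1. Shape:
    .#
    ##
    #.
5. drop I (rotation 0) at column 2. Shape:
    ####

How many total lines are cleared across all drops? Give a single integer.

Drop 1: T rot0 at col 1 lands with bottom-row=0; cleared 0 line(s) (total 0); column heights now [0 1 2 1 0 0], max=2
Drop 2: T rot1 at col 2 lands with bottom-row=2; cleared 0 line(s) (total 0); column heights now [0 1 5 4 0 0], max=5
Drop 3: O rot0 at col 0 lands with bottom-row=1; cleared 0 line(s) (total 0); column heights now [3 3 5 4 0 0], max=5
Drop 4: Z rot3 at col 1 lands with bottom-row=4; cleared 0 line(s) (total 0); column heights now [3 6 7 4 0 0], max=7
Drop 5: I rot0 at col 2 lands with bottom-row=7; cleared 0 line(s) (total 0); column heights now [3 6 8 8 8 8], max=8

Answer: 0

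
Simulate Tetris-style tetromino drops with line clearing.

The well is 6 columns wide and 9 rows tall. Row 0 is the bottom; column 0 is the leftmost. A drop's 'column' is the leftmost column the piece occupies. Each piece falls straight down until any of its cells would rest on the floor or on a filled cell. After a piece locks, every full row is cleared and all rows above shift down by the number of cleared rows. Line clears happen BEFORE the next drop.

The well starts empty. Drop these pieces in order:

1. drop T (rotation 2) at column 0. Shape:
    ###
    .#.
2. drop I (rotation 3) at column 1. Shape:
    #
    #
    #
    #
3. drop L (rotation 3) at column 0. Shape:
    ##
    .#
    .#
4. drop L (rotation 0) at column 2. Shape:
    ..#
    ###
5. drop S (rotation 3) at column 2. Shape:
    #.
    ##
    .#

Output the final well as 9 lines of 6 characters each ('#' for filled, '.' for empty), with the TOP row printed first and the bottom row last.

Answer: ##....
.#....
.#....
.##...
.###..
.#.##.
.####.
###...
.#....

Derivation:
Drop 1: T rot2 at col 0 lands with bottom-row=0; cleared 0 line(s) (total 0); column heights now [2 2 2 0 0 0], max=2
Drop 2: I rot3 at col 1 lands with bottom-row=2; cleared 0 line(s) (total 0); column heights now [2 6 2 0 0 0], max=6
Drop 3: L rot3 at col 0 lands with bottom-row=6; cleared 0 line(s) (total 0); column heights now [9 9 2 0 0 0], max=9
Drop 4: L rot0 at col 2 lands with bottom-row=2; cleared 0 line(s) (total 0); column heights now [9 9 3 3 4 0], max=9
Drop 5: S rot3 at col 2 lands with bottom-row=3; cleared 0 line(s) (total 0); column heights now [9 9 6 5 4 0], max=9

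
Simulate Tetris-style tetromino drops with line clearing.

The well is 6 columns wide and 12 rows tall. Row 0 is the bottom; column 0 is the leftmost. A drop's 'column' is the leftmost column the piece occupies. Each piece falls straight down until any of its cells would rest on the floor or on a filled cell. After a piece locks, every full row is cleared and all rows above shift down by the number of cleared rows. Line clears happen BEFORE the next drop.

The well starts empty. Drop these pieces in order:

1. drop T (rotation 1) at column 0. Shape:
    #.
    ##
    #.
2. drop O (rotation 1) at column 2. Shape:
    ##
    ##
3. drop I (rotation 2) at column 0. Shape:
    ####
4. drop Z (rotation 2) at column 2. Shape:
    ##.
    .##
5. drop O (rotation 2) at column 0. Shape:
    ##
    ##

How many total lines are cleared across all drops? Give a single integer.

Drop 1: T rot1 at col 0 lands with bottom-row=0; cleared 0 line(s) (total 0); column heights now [3 2 0 0 0 0], max=3
Drop 2: O rot1 at col 2 lands with bottom-row=0; cleared 0 line(s) (total 0); column heights now [3 2 2 2 0 0], max=3
Drop 3: I rot2 at col 0 lands with bottom-row=3; cleared 0 line(s) (total 0); column heights now [4 4 4 4 0 0], max=4
Drop 4: Z rot2 at col 2 lands with bottom-row=4; cleared 0 line(s) (total 0); column heights now [4 4 6 6 5 0], max=6
Drop 5: O rot2 at col 0 lands with bottom-row=4; cleared 0 line(s) (total 0); column heights now [6 6 6 6 5 0], max=6

Answer: 0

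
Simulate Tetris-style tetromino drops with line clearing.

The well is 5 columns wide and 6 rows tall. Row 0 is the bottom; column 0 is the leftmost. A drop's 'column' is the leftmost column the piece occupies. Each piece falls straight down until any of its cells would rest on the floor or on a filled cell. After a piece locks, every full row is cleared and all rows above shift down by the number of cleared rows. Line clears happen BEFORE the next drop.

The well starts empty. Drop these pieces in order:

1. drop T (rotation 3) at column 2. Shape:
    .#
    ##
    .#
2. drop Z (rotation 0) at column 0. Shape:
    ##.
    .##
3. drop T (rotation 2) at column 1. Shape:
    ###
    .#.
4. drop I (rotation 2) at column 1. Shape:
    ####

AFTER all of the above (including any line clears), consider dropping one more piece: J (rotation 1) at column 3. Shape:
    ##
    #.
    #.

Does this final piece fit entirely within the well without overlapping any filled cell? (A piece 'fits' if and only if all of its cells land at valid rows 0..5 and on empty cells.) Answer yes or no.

Answer: no

Derivation:
Drop 1: T rot3 at col 2 lands with bottom-row=0; cleared 0 line(s) (total 0); column heights now [0 0 2 3 0], max=3
Drop 2: Z rot0 at col 0 lands with bottom-row=2; cleared 0 line(s) (total 0); column heights now [4 4 3 3 0], max=4
Drop 3: T rot2 at col 1 lands with bottom-row=3; cleared 0 line(s) (total 0); column heights now [4 5 5 5 0], max=5
Drop 4: I rot2 at col 1 lands with bottom-row=5; cleared 0 line(s) (total 0); column heights now [4 6 6 6 6], max=6
Test piece J rot1 at col 3 (width 2): heights before test = [4 6 6 6 6]; fits = False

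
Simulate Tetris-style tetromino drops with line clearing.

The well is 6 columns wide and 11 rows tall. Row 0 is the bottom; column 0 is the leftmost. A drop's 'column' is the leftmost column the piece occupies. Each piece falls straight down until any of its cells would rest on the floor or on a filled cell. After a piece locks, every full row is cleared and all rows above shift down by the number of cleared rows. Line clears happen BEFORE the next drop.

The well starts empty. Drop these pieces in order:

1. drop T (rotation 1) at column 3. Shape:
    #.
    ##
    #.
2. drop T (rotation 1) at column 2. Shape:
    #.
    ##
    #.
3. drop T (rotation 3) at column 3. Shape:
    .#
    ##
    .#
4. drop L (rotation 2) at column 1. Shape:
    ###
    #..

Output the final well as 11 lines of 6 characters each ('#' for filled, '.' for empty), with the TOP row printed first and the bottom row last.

Answer: ......
......
......
......
......
.####.
.####.
..###.
..##..
...##.
...#..

Derivation:
Drop 1: T rot1 at col 3 lands with bottom-row=0; cleared 0 line(s) (total 0); column heights now [0 0 0 3 2 0], max=3
Drop 2: T rot1 at col 2 lands with bottom-row=2; cleared 0 line(s) (total 0); column heights now [0 0 5 4 2 0], max=5
Drop 3: T rot3 at col 3 lands with bottom-row=3; cleared 0 line(s) (total 0); column heights now [0 0 5 5 6 0], max=6
Drop 4: L rot2 at col 1 lands with bottom-row=4; cleared 0 line(s) (total 0); column heights now [0 6 6 6 6 0], max=6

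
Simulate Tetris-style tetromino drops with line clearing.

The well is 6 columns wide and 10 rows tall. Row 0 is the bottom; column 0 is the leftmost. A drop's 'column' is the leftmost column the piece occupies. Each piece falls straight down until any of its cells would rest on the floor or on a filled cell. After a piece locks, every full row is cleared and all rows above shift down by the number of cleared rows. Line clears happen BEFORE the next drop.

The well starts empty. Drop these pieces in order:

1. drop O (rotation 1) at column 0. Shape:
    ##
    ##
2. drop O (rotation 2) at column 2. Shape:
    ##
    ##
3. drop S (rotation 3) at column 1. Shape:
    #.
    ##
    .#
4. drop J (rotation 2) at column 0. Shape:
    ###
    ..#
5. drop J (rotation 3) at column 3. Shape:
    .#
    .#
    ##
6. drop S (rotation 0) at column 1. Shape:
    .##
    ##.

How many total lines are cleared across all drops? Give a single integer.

Answer: 0

Derivation:
Drop 1: O rot1 at col 0 lands with bottom-row=0; cleared 0 line(s) (total 0); column heights now [2 2 0 0 0 0], max=2
Drop 2: O rot2 at col 2 lands with bottom-row=0; cleared 0 line(s) (total 0); column heights now [2 2 2 2 0 0], max=2
Drop 3: S rot3 at col 1 lands with bottom-row=2; cleared 0 line(s) (total 0); column heights now [2 5 4 2 0 0], max=5
Drop 4: J rot2 at col 0 lands with bottom-row=4; cleared 0 line(s) (total 0); column heights now [6 6 6 2 0 0], max=6
Drop 5: J rot3 at col 3 lands with bottom-row=2; cleared 0 line(s) (total 0); column heights now [6 6 6 3 5 0], max=6
Drop 6: S rot0 at col 1 lands with bottom-row=6; cleared 0 line(s) (total 0); column heights now [6 7 8 8 5 0], max=8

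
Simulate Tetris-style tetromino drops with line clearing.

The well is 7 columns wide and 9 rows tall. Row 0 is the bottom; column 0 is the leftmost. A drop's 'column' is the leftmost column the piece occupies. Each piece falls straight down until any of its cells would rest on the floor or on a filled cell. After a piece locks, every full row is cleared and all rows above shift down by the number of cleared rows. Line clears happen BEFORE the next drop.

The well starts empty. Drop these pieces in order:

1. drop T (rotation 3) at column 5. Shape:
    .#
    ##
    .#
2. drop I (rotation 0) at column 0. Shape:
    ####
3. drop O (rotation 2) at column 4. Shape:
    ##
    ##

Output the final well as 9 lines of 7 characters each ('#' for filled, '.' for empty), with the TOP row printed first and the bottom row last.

Drop 1: T rot3 at col 5 lands with bottom-row=0; cleared 0 line(s) (total 0); column heights now [0 0 0 0 0 2 3], max=3
Drop 2: I rot0 at col 0 lands with bottom-row=0; cleared 0 line(s) (total 0); column heights now [1 1 1 1 0 2 3], max=3
Drop 3: O rot2 at col 4 lands with bottom-row=2; cleared 0 line(s) (total 0); column heights now [1 1 1 1 4 4 3], max=4

Answer: .......
.......
.......
.......
.......
....##.
....###
.....##
####..#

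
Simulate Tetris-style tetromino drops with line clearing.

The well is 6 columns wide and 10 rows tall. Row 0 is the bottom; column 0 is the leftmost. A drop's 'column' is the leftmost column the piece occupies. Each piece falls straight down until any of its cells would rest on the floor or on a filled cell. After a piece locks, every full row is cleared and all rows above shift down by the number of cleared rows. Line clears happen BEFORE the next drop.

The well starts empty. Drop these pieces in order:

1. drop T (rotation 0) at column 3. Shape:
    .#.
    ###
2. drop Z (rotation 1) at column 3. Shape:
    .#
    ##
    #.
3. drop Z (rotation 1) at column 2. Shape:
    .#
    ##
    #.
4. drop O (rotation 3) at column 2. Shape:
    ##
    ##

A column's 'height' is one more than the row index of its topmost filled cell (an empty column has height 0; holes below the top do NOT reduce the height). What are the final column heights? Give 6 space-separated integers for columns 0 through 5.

Answer: 0 0 7 7 4 1

Derivation:
Drop 1: T rot0 at col 3 lands with bottom-row=0; cleared 0 line(s) (total 0); column heights now [0 0 0 1 2 1], max=2
Drop 2: Z rot1 at col 3 lands with bottom-row=1; cleared 0 line(s) (total 0); column heights now [0 0 0 3 4 1], max=4
Drop 3: Z rot1 at col 2 lands with bottom-row=2; cleared 0 line(s) (total 0); column heights now [0 0 4 5 4 1], max=5
Drop 4: O rot3 at col 2 lands with bottom-row=5; cleared 0 line(s) (total 0); column heights now [0 0 7 7 4 1], max=7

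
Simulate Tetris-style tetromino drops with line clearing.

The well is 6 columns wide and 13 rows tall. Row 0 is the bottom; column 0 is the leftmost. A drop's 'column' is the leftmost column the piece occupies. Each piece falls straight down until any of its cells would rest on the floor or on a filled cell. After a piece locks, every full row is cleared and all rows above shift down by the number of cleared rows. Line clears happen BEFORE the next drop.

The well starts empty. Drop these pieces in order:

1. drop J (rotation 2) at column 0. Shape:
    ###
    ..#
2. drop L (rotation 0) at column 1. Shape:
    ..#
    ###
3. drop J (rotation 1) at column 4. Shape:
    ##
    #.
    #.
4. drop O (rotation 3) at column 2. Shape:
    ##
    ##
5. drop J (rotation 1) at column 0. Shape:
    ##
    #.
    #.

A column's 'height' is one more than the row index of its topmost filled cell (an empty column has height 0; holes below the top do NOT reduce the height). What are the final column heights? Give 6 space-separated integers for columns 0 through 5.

Answer: 4 4 5 5 2 0

Derivation:
Drop 1: J rot2 at col 0 lands with bottom-row=0; cleared 0 line(s) (total 0); column heights now [2 2 2 0 0 0], max=2
Drop 2: L rot0 at col 1 lands with bottom-row=2; cleared 0 line(s) (total 0); column heights now [2 3 3 4 0 0], max=4
Drop 3: J rot1 at col 4 lands with bottom-row=0; cleared 0 line(s) (total 0); column heights now [2 3 3 4 3 3], max=4
Drop 4: O rot3 at col 2 lands with bottom-row=4; cleared 0 line(s) (total 0); column heights now [2 3 6 6 3 3], max=6
Drop 5: J rot1 at col 0 lands with bottom-row=2; cleared 1 line(s) (total 1); column heights now [4 4 5 5 2 0], max=5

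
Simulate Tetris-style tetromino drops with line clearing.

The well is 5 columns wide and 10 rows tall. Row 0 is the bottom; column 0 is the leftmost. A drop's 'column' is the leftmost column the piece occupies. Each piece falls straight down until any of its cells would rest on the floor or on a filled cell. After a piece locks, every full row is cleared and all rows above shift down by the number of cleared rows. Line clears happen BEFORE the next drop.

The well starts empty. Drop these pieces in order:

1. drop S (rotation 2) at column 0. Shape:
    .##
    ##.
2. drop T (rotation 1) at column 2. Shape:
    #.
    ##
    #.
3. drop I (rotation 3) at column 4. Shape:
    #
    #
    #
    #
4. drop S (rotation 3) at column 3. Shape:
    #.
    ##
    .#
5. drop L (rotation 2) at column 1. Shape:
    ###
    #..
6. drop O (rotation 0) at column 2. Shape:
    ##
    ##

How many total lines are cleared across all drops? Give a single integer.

Drop 1: S rot2 at col 0 lands with bottom-row=0; cleared 0 line(s) (total 0); column heights now [1 2 2 0 0], max=2
Drop 2: T rot1 at col 2 lands with bottom-row=2; cleared 0 line(s) (total 0); column heights now [1 2 5 4 0], max=5
Drop 3: I rot3 at col 4 lands with bottom-row=0; cleared 0 line(s) (total 0); column heights now [1 2 5 4 4], max=5
Drop 4: S rot3 at col 3 lands with bottom-row=4; cleared 0 line(s) (total 0); column heights now [1 2 5 7 6], max=7
Drop 5: L rot2 at col 1 lands with bottom-row=6; cleared 0 line(s) (total 0); column heights now [1 8 8 8 6], max=8
Drop 6: O rot0 at col 2 lands with bottom-row=8; cleared 0 line(s) (total 0); column heights now [1 8 10 10 6], max=10

Answer: 0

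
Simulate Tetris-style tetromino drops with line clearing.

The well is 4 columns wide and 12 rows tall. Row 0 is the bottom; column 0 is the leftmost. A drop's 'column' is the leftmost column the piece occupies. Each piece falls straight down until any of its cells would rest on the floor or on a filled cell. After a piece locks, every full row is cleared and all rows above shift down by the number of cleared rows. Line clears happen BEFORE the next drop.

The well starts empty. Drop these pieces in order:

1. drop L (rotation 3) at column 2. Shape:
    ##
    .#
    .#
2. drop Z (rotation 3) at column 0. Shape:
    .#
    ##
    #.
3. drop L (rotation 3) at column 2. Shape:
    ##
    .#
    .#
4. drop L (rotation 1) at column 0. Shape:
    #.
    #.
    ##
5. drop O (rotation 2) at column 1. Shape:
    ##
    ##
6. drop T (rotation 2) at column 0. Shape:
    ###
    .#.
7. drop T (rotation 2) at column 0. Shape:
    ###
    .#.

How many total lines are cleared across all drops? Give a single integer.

Answer: 0

Derivation:
Drop 1: L rot3 at col 2 lands with bottom-row=0; cleared 0 line(s) (total 0); column heights now [0 0 3 3], max=3
Drop 2: Z rot3 at col 0 lands with bottom-row=0; cleared 0 line(s) (total 0); column heights now [2 3 3 3], max=3
Drop 3: L rot3 at col 2 lands with bottom-row=3; cleared 0 line(s) (total 0); column heights now [2 3 6 6], max=6
Drop 4: L rot1 at col 0 lands with bottom-row=3; cleared 0 line(s) (total 0); column heights now [6 4 6 6], max=6
Drop 5: O rot2 at col 1 lands with bottom-row=6; cleared 0 line(s) (total 0); column heights now [6 8 8 6], max=8
Drop 6: T rot2 at col 0 lands with bottom-row=8; cleared 0 line(s) (total 0); column heights now [10 10 10 6], max=10
Drop 7: T rot2 at col 0 lands with bottom-row=10; cleared 0 line(s) (total 0); column heights now [12 12 12 6], max=12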